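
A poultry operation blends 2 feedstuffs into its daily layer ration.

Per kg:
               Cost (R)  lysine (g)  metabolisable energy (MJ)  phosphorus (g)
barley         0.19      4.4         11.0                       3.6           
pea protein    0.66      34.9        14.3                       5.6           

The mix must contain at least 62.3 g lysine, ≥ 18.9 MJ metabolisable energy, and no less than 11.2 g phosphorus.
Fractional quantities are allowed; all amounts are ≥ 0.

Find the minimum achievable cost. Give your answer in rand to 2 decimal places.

R1.22

Set it up as a linear program. Let x1 = kg of barley, x2 = kg of pea protein.
Minimise 0.19x1 + 0.66x2 with:
  4.4x1 + 34.9x2 ≥ 62.3   (lysine)
  11x1 + 14.3x2 ≥ 18.9   (metabolisable energy)
  3.6x1 + 5.6x2 ≥ 11.2   (phosphorus)
  x1, x2 ≥ 0.
Both inputs are positive at the optimum. The lysine and phosphorus requirements are met with equality.
That vertex is x1 = 0.4158, x2 = 1.733.
Cost = 0.19·0.4158 + 0.66·1.733 = 1.2228.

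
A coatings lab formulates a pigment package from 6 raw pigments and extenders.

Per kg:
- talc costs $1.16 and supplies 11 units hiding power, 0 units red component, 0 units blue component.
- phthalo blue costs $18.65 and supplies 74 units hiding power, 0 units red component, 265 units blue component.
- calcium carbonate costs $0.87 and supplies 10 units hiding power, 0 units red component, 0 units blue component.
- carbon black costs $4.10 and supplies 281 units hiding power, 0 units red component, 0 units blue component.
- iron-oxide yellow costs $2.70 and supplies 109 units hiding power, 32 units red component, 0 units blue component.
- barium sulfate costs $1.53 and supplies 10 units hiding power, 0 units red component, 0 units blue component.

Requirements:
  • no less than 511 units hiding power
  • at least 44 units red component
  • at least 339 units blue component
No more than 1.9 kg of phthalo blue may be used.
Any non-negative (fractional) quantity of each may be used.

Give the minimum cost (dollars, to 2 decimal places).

This is a linear program. Let x1 = kg of talc, x2 = kg of phthalo blue, x3 = kg of calcium carbonate, x4 = kg of carbon black, x5 = kg of iron-oxide yellow, x6 = kg of barium sulfate.
min 1.16x1 + 18.65x2 + 0.87x3 + 4.1x4 + 2.7x5 + 1.53x6 s.t.:
  11x1 + 74x2 + 10x3 + 281x4 + 109x5 + 10x6 ≥ 511   (hiding power)
  32x5 ≥ 44   (red component)
  265x2 ≥ 339   (blue component)
  x2 ≤ 1.9
  x1, x2, x3, x4, x5, x6 ≥ 0.
At the optimum only phthalo blue, carbon black, iron-oxide yellow are positive (talc, calcium carbonate, barium sulfate = 0). The hiding power, red component, blue component requirements are met with equality.
Optimal quantities: phthalo blue = 1.2792 kg, carbon black = 0.94826 kg, iron-oxide yellow = 1.375 kg.
Cost = 18.65·1.2792 + 4.1·0.94826 + 2.7·1.375 = 31.4574.

$31.46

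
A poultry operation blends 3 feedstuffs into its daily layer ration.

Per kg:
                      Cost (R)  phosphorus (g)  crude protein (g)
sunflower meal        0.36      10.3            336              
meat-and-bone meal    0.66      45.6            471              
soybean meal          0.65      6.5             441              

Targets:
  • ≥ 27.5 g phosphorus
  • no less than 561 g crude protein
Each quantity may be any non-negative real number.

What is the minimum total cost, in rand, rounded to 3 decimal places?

This is a linear program. Let x1 = kg of sunflower meal, x2 = kg of meat-and-bone meal, x3 = kg of soybean meal.
Minimise 0.36x1 + 0.66x2 + 0.65x3 subject to:
  10.3x1 + 45.6x2 + 6.5x3 ≥ 27.5   (phosphorus)
  336x1 + 471x2 + 441x3 ≥ 561   (crude protein)
  x1, x2, x3 ≥ 0.
The optimal basis is {sunflower meal, meat-and-bone meal}; soybean meal drops out. There the phosphorus and crude protein constraints are tight.
That vertex is x1 = 1.206, x2 = 0.3306.
Objective = 0.36·1.206 + 0.66·0.3306 = 0.65236.

R0.652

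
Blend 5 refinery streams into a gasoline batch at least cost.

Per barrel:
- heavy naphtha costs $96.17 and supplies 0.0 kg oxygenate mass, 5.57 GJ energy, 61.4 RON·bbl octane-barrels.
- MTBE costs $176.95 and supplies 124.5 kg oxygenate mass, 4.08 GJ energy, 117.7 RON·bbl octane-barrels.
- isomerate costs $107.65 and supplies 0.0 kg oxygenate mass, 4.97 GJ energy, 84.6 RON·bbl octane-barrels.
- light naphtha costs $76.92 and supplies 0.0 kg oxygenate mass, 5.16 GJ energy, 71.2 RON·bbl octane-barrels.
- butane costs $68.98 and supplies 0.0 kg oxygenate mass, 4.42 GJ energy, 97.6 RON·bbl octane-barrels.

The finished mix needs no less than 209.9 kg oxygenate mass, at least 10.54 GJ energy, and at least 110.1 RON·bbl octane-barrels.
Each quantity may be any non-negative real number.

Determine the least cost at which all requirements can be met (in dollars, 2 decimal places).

Let x1 = barrels of heavy naphtha, x2 = barrels of MTBE, x3 = barrels of isomerate, x4 = barrels of light naphtha, x5 = barrels of butane.
Minimize 96.17x1 + 176.95x2 + 107.65x3 + 76.92x4 + 68.98x5 subject to:
  124.5x2 ≥ 209.9   (oxygenate mass)
  5.57x1 + 4.08x2 + 4.97x3 + 5.16x4 + 4.42x5 ≥ 10.54   (energy)
  61.4x1 + 117.7x2 + 84.6x3 + 71.2x4 + 97.6x5 ≥ 110.1   (octane-barrels)
  x1, x2, x3, x4, x5 ≥ 0.
The cheapest feasible vertex uses only MTBE, light naphtha; heavy naphtha, isomerate, butane are not used. There the oxygenate mass and energy constraints are tight.
Solving gives x2 = 1.68594, x4 = 0.709564.
Hence cost = 176.95·1.68594 + 76.92·0.709564 = $352.9067.

$352.91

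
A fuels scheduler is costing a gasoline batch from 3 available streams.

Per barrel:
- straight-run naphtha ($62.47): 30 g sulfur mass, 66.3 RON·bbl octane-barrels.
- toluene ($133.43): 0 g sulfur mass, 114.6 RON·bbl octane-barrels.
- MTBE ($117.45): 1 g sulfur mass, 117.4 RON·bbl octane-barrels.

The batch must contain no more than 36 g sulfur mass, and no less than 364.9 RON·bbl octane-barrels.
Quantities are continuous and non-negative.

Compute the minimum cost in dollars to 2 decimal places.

Let x1 = barrels of straight-run naphtha, x2 = barrels of toluene, x3 = barrels of MTBE.
min 62.47x1 + 133.43x2 + 117.45x3 with:
  30x1 + 1x3 ≤ 36   (sulfur mass)
  66.3x1 + 114.6x2 + 117.4x3 ≥ 364.9   (octane-barrels)
  x1, x2, x3 ≥ 0.
At the optimum only straight-run naphtha, MTBE are positive (toluene = 0). There the sulfur mass and octane-barrels constraints are tight.
That vertex is x1 = 1.1174, x3 = 2.4771.
Objective = 62.47·1.1174 + 117.45·2.4771 = 360.7394.

$360.74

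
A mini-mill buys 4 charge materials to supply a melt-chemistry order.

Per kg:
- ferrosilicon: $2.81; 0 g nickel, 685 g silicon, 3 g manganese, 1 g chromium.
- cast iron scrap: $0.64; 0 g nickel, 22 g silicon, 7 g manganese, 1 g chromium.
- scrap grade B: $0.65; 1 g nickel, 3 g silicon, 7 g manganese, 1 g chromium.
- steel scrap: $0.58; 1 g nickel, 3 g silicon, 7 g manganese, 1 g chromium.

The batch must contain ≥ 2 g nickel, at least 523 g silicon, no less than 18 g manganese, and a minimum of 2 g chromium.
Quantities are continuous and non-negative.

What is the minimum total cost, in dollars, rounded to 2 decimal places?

This is a linear program. Let x1 = kg of ferrosilicon, x2 = kg of cast iron scrap, x3 = kg of scrap grade B, x4 = kg of steel scrap.
min 2.81x1 + 0.64x2 + 0.65x3 + 0.58x4 with:
  1x3 + 1x4 ≥ 2   (nickel)
  685x1 + 22x2 + 3x3 + 3x4 ≥ 523   (silicon)
  3x1 + 7x2 + 7x3 + 7x4 ≥ 18   (manganese)
  1x1 + 1x2 + 1x3 + 1x4 ≥ 2   (chromium)
  x1, x2, x3, x4 ≥ 0.
The cheapest feasible vertex uses only ferrosilicon, cast iron scrap, steel scrap; scrap grade B is not used. There the nickel, silicon, manganese constraints are tight.
Optimal quantities: ferrosilicon = 0.7467 kg, cast iron scrap = 0.2514 kg, steel scrap = 2 kg.
Objective = 2.81·0.7467 + 0.64·0.2514 + 0.58·2 = 3.4191.

$3.42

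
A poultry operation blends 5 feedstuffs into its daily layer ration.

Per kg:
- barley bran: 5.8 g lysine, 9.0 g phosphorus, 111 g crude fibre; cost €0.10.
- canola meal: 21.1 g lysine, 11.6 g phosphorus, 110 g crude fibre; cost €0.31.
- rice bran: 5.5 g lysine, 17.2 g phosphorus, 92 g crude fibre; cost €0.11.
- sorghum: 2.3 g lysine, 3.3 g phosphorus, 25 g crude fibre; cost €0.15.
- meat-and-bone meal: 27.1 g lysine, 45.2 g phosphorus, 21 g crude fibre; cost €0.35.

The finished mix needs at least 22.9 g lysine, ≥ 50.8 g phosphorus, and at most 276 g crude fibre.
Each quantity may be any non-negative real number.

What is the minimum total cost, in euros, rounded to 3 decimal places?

Let x1 = kg of barley bran, x2 = kg of canola meal, x3 = kg of rice bran, x4 = kg of sorghum, x5 = kg of meat-and-bone meal.
min 0.1x1 + 0.31x2 + 0.11x3 + 0.15x4 + 0.35x5 subject to:
  5.8x1 + 21.1x2 + 5.5x3 + 2.3x4 + 27.1x5 ≥ 22.9   (lysine)
  9x1 + 11.6x2 + 17.2x3 + 3.3x4 + 45.2x5 ≥ 50.8   (phosphorus)
  111x1 + 110x2 + 92x3 + 25x4 + 21x5 ≤ 276   (crude fibre)
  x1, x2, x3, x4, x5 ≥ 0.
The minimum-cost mix takes nothing from barley bran, canola meal, sorghum — only rice bran, meat-and-bone meal. The lysine and phosphorus requirements are met with equality.
Optimal quantities: rice bran = 1.57 kg, meat-and-bone meal = 0.5263 kg.
Hence cost = 0.11·1.57 + 0.35·0.5263 = €0.35691.

€0.357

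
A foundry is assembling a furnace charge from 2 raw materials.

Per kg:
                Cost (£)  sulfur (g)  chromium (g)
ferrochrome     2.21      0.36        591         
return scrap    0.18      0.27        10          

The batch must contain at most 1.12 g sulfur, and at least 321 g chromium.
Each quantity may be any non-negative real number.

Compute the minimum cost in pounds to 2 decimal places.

£1.20

Set it up as a linear program. Let x1 = kg of ferrochrome, x2 = kg of return scrap.
Minimise 2.21x1 + 0.18x2 with:
  0.36x1 + 0.27x2 ≤ 1.12   (sulfur)
  591x1 + 10x2 ≥ 321   (chromium)
  x1, x2 ≥ 0.
The optimal basis is {ferrochrome}; return scrap drops out. Binding constraint: chromium.
Optimal quantities: ferrochrome = 0.5431 kg.
Hence cost = 2.21·0.5431 = £1.2003.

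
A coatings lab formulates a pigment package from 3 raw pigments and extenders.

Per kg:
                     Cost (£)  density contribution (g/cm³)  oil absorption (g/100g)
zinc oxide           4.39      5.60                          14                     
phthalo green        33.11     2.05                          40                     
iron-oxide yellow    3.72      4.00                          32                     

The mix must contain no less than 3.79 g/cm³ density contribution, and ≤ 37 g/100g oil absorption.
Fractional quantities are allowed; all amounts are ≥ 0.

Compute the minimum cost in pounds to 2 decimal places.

£2.97

Set it up as a linear program. Let x1 = kg of zinc oxide, x2 = kg of phthalo green, x3 = kg of iron-oxide yellow.
Minimize 4.39x1 + 33.11x2 + 3.72x3 with:
  5.6x1 + 2.05x2 + 4x3 ≥ 3.79   (density contribution)
  14x1 + 40x2 + 32x3 ≤ 37   (oil absorption)
  x1, x2, x3 ≥ 0.
The optimal basis is {zinc oxide}; phthalo green, iron-oxide yellow drop out. Binding constraint: density contribution.
So zinc oxide = 0.6768 kg.
Objective = 4.39·0.6768 = 2.9712.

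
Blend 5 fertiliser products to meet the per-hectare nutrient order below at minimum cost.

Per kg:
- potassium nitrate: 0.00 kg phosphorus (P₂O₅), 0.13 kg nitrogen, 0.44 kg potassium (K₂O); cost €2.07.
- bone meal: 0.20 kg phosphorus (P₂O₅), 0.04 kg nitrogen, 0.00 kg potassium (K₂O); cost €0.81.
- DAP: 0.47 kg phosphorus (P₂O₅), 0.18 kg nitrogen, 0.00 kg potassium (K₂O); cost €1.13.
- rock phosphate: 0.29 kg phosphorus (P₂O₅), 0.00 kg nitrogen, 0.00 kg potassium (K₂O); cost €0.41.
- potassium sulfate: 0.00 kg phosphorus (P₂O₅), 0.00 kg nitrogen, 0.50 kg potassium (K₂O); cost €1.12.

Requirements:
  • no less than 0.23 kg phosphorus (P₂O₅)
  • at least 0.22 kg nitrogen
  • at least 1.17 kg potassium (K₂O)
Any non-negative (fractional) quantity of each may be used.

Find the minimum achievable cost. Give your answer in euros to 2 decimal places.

€4.00

Let x1 = kg of potassium nitrate, x2 = kg of bone meal, x3 = kg of DAP, x4 = kg of rock phosphate, x5 = kg of potassium sulfate.
min 2.07x1 + 0.81x2 + 1.13x3 + 0.41x4 + 1.12x5 subject to:
  0.2x2 + 0.47x3 + 0.29x4 ≥ 0.23   (phosphorus (P₂O₅))
  0.13x1 + 0.04x2 + 0.18x3 ≥ 0.22   (nitrogen)
  0.44x1 + 0.5x5 ≥ 1.17   (potassium (K₂O))
  x1, x2, x3, x4, x5 ≥ 0.
The optimal basis is {DAP, potassium sulfate}; potassium nitrate, bone meal, rock phosphate drop out. There the nitrogen and potassium (K₂O) constraints are tight.
That vertex is x3 = 1.222, x5 = 2.34.
Objective = 1.13·1.222 + 1.12·2.34 = 4.0017.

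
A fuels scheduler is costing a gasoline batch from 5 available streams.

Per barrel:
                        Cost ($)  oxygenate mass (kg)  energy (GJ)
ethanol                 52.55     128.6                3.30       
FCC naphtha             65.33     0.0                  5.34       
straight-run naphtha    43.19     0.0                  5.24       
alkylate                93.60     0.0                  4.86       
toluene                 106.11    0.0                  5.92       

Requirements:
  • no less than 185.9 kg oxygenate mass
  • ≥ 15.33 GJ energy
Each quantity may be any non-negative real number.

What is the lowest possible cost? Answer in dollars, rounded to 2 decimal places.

Let x1 = barrels of ethanol, x2 = barrels of FCC naphtha, x3 = barrels of straight-run naphtha, x4 = barrels of alkylate, x5 = barrels of toluene.
Minimise 52.55x1 + 65.33x2 + 43.19x3 + 93.6x4 + 106.11x5 with:
  128.6x1 ≥ 185.9   (oxygenate mass)
  3.3x1 + 5.34x2 + 5.24x3 + 4.86x4 + 5.92x5 ≥ 15.33   (energy)
  x1, x2, x3, x4, x5 ≥ 0.
The minimum-cost mix takes nothing from FCC naphtha, alkylate, toluene — only ethanol, straight-run naphtha. There the oxygenate mass and energy constraints are tight.
That vertex is x1 = 1.4456, x3 = 2.0152.
Objective = 52.55·1.4456 + 43.19·2.0152 = 163.0028.

$163.00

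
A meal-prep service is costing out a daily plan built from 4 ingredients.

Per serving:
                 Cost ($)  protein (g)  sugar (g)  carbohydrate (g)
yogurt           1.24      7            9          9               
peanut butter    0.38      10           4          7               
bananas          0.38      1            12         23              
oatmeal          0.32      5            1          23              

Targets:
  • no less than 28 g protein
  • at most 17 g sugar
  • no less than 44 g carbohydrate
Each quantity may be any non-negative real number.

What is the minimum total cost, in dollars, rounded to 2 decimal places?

This is a linear program. Let x1 = servings of yogurt, x2 = servings of peanut butter, x3 = servings of bananas, x4 = servings of oatmeal.
min 1.24x1 + 0.38x2 + 0.38x3 + 0.32x4 subject to:
  7x1 + 10x2 + 1x3 + 5x4 ≥ 28   (protein)
  9x1 + 4x2 + 12x3 + 1x4 ≤ 17   (sugar)
  9x1 + 7x2 + 23x3 + 23x4 ≥ 44   (carbohydrate)
  x1, x2, x3, x4 ≥ 0.
The minimum-cost mix takes nothing from yogurt, bananas — only peanut butter, oatmeal. Binding constraints: protein and carbohydrate.
That vertex is x2 = 2.174, x4 = 1.251.
Hence cost = 0.38·2.174 + 0.32·1.251 = $1.2264.

$1.23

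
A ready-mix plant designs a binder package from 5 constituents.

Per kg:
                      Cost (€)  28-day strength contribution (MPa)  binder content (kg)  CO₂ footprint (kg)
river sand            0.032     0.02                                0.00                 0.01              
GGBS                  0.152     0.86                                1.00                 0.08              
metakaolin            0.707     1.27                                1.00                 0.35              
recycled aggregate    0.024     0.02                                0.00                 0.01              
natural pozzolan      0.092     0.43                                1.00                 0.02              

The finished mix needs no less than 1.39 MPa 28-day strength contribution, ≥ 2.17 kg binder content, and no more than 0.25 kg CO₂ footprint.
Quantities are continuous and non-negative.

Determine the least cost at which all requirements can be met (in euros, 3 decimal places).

€0.263

Let x1 = kg of river sand, x2 = kg of GGBS, x3 = kg of metakaolin, x4 = kg of recycled aggregate, x5 = kg of natural pozzolan.
Minimise 0.032x1 + 0.152x2 + 0.707x3 + 0.024x4 + 0.092x5 with:
  0.02x1 + 0.86x2 + 1.27x3 + 0.02x4 + 0.43x5 ≥ 1.39   (28-day strength contribution)
  1x2 + 1x3 + 1x5 ≥ 2.17   (binder content)
  0.01x1 + 0.08x2 + 0.35x3 + 0.01x4 + 0.02x5 ≤ 0.25   (CO₂ footprint)
  x1, x2, x3, x4, x5 ≥ 0.
The cheapest feasible vertex uses only GGBS, natural pozzolan; river sand, metakaolin, recycled aggregate are not used. The 28-day strength contribution and binder content requirements are met with equality.
Optimal quantities: GGBS = 1.063 kg, natural pozzolan = 1.107 kg.
Cost = 0.152·1.063 + 0.092·1.107 = 0.26342.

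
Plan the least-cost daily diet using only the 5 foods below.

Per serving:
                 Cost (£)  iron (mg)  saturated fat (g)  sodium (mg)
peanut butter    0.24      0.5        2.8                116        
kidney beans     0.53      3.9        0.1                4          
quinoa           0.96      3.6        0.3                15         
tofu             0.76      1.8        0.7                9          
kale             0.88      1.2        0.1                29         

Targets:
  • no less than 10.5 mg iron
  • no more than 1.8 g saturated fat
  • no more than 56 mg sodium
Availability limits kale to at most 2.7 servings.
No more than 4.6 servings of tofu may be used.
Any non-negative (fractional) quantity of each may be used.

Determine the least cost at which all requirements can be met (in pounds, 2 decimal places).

£1.43

This is a linear program. Let x1 = servings of peanut butter, x2 = servings of kidney beans, x3 = servings of quinoa, x4 = servings of tofu, x5 = servings of kale.
Minimise 0.24x1 + 0.53x2 + 0.96x3 + 0.76x4 + 0.88x5 with:
  0.5x1 + 3.9x2 + 3.6x3 + 1.8x4 + 1.2x5 ≥ 10.5   (iron)
  2.8x1 + 0.1x2 + 0.3x3 + 0.7x4 + 0.1x5 ≤ 1.8   (saturated fat)
  116x1 + 4x2 + 15x3 + 9x4 + 29x5 ≤ 56   (sodium)
  x5 ≤ 2.7
  x4 ≤ 4.6
  x1, x2, x3, x4, x5 ≥ 0.
At the optimum only kidney beans is positive (peanut butter, quinoa, tofu, kale = 0). Binding constraint: iron.
So kidney beans = 2.692 servings.
Cost = 0.53·2.692 = 1.4268.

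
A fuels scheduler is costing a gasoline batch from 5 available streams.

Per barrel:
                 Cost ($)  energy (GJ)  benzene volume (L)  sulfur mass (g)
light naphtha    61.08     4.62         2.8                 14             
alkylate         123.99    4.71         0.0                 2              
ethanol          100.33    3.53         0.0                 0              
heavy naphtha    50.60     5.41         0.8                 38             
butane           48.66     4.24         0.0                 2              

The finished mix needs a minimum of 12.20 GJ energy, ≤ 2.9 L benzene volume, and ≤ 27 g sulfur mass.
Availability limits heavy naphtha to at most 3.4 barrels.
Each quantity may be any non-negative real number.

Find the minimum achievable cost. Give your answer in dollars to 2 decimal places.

Let x1 = barrels of light naphtha, x2 = barrels of alkylate, x3 = barrels of ethanol, x4 = barrels of heavy naphtha, x5 = barrels of butane.
Minimise 61.08x1 + 123.99x2 + 100.33x3 + 50.6x4 + 48.66x5 s.t.:
  4.62x1 + 4.71x2 + 3.53x3 + 5.41x4 + 4.24x5 ≥ 12.2   (energy)
  2.8x1 + 0.8x4 ≤ 2.9   (benzene volume)
  14x1 + 2x2 + 38x4 + 2x5 ≤ 27   (sulfur mass)
  x4 ≤ 3.4
  x1, x2, x3, x4, x5 ≥ 0.
The cheapest feasible vertex uses only heavy naphtha, butane; light naphtha, alkylate, ethanol are not used. There the energy and sulfur mass constraints are tight.
That vertex is x4 = 0.59933, x5 = 2.1126.
Hence cost = 50.6·0.59933 + 48.66·2.1126 = $133.1252.

$133.13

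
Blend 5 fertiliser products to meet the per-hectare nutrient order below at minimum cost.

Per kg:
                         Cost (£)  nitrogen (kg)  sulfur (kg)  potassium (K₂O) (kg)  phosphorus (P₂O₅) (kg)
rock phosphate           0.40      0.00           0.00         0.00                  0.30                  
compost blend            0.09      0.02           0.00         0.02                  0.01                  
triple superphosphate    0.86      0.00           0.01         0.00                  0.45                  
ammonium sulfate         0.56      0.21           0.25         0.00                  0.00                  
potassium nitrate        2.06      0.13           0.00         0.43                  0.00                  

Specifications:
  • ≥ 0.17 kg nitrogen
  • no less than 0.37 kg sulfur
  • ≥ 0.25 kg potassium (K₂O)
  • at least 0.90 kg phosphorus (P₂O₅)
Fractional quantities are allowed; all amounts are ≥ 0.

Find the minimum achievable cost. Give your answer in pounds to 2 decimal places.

£2.99

This is a linear program. Let x1 = kg of rock phosphate, x2 = kg of compost blend, x3 = kg of triple superphosphate, x4 = kg of ammonium sulfate, x5 = kg of potassium nitrate.
Minimize 0.4x1 + 0.09x2 + 0.86x3 + 0.56x4 + 2.06x5 s.t.:
  0.02x2 + 0.21x4 + 0.13x5 ≥ 0.17   (nitrogen)
  0.01x3 + 0.25x4 ≥ 0.37   (sulfur)
  0.02x2 + 0.43x5 ≥ 0.25   (potassium (K₂O))
  0.3x1 + 0.01x2 + 0.45x3 ≥ 0.9   (phosphorus (P₂O₅))
  x1, x2, x3, x4, x5 ≥ 0.
The cheapest feasible vertex uses only rock phosphate, compost blend, ammonium sulfate; triple superphosphate, potassium nitrate are not used. There the sulfur, potassium (K₂O), phosphorus (P₂O₅) constraints are tight.
That vertex is x1 = 2.583, x2 = 12.5, x4 = 1.48.
Cost = 0.4·2.583 + 0.09·12.5 + 0.56·1.48 = 2.9870.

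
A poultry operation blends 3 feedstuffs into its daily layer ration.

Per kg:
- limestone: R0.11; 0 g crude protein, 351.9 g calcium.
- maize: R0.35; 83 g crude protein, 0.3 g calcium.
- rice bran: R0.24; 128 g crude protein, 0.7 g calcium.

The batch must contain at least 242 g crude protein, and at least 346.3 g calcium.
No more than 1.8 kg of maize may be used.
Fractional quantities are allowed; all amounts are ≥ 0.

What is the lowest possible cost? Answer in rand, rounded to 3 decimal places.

Let x1 = kg of limestone, x2 = kg of maize, x3 = kg of rice bran.
Minimise 0.11x1 + 0.35x2 + 0.24x3 with:
  83x2 + 128x3 ≥ 242   (crude protein)
  351.9x1 + 0.3x2 + 0.7x3 ≥ 346.3   (calcium)
  x2 ≤ 1.8
  x1, x2, x3 ≥ 0.
At the optimum only limestone, rice bran are positive (maize = 0). Binding constraints: crude protein and calcium.
So limestone = 0.9803 kg, rice bran = 1.891 kg.
Cost = 0.11·0.9803 + 0.24·1.891 = 0.56167.

R0.562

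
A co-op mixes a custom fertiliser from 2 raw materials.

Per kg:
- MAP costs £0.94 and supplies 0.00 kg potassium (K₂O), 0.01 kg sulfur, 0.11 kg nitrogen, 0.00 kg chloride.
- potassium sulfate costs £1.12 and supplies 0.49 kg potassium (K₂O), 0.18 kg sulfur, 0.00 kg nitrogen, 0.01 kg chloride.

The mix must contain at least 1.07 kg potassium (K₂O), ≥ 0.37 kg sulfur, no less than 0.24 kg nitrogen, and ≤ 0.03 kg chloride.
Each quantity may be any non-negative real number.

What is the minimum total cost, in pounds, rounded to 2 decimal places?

£4.50

Treat it as an LP. Let x1 = kg of MAP, x2 = kg of potassium sulfate.
min 0.94x1 + 1.12x2 subject to:
  0.49x2 ≥ 1.07   (potassium (K₂O))
  0.01x1 + 0.18x2 ≥ 0.37   (sulfur)
  0.11x1 ≥ 0.24   (nitrogen)
  0.01x2 ≤ 0.03   (chloride)
  x1, x2 ≥ 0.
Both inputs are positive at the optimum. The potassium (K₂O) and nitrogen requirements are met with equality.
That vertex is x1 = 2.182, x2 = 2.184.
Objective = 0.94·2.182 + 1.12·2.184 = 4.4972.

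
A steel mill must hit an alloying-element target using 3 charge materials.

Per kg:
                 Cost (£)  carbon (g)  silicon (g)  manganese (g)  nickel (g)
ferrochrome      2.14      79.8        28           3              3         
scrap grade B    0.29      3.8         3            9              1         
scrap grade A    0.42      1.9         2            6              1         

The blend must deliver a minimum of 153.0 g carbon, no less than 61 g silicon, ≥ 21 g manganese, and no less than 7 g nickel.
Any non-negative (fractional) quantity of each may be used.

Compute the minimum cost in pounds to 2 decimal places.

Let x1 = kg of ferrochrome, x2 = kg of scrap grade B, x3 = kg of scrap grade A.
Minimize 2.14x1 + 0.29x2 + 0.42x3 with:
  79.8x1 + 3.8x2 + 1.9x3 ≥ 153   (carbon)
  28x1 + 3x2 + 2x3 ≥ 61   (silicon)
  3x1 + 9x2 + 6x3 ≥ 21   (manganese)
  3x1 + 1x2 + 1x3 ≥ 7   (nickel)
  x1, x2, x3 ≥ 0.
The minimum-cost mix takes nothing from scrap grade A — only ferrochrome, scrap grade B. There the silicon and manganese constraints are tight.
Solving gives x1 = 2, x2 = 1.667.
Hence cost = 2.14·2 + 0.29·1.667 = £4.7634.

£4.76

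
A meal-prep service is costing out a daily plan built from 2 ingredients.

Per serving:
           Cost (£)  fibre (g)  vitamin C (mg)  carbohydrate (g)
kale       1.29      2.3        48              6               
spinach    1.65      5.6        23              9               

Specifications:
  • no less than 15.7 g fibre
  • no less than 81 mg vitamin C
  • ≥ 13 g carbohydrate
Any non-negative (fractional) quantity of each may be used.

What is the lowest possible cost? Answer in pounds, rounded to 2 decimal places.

Treat it as an LP. Let x1 = servings of kale, x2 = servings of spinach.
min 1.29x1 + 1.65x2 s.t.:
  2.3x1 + 5.6x2 ≥ 15.7   (fibre)
  48x1 + 23x2 ≥ 81   (vitamin C)
  6x1 + 9x2 ≥ 13   (carbohydrate)
  x1, x2 ≥ 0.
Both inputs are positive at the optimum. There the fibre and vitamin C constraints are tight.
So kale = 0.4284 servings, spinach = 2.628 servings.
Hence cost = 1.29·0.4284 + 1.65·2.628 = £4.8888.

£4.89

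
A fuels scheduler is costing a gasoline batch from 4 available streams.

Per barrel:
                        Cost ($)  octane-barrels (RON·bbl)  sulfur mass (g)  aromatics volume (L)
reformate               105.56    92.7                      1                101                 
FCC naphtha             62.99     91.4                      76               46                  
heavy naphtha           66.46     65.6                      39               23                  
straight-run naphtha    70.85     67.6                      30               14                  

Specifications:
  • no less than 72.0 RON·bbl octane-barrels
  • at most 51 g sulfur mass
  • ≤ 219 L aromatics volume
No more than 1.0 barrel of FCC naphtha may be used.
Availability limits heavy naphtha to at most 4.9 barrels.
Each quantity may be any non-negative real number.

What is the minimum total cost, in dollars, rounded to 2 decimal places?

$54.48

Treat it as an LP. Let x1 = barrels of reformate, x2 = barrels of FCC naphtha, x3 = barrels of heavy naphtha, x4 = barrels of straight-run naphtha.
Minimise 105.56x1 + 62.99x2 + 66.46x3 + 70.85x4 with:
  92.7x1 + 91.4x2 + 65.6x3 + 67.6x4 ≥ 72   (octane-barrels)
  1x1 + 76x2 + 39x3 + 30x4 ≤ 51   (sulfur mass)
  101x1 + 46x2 + 23x3 + 14x4 ≤ 219   (aromatics volume)
  x2 ≤ 1
  x3 ≤ 4.9
  x1, x2, x3, x4 ≥ 0.
The minimum-cost mix takes nothing from heavy naphtha, straight-run naphtha — only reformate, FCC naphtha. Binding constraints: octane-barrels and sulfur mass.
Solving gives x1 = 0.1166, x2 = 0.6695.
Total cost: 105.56·0.1166 + 62.99·0.6695 = 54.4801.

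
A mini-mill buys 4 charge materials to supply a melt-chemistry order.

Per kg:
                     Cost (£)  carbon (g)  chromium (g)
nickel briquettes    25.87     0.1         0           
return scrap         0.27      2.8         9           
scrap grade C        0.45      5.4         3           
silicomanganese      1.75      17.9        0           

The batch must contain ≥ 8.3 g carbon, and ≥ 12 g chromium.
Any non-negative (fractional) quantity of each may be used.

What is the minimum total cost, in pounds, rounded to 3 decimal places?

Let x1 = kg of nickel briquettes, x2 = kg of return scrap, x3 = kg of scrap grade C, x4 = kg of silicomanganese.
Minimize 25.87x1 + 0.27x2 + 0.45x3 + 1.75x4 subject to:
  0.1x1 + 2.8x2 + 5.4x3 + 17.9x4 ≥ 8.3   (carbon)
  9x2 + 3x3 ≥ 12   (chromium)
  x1, x2, x3, x4 ≥ 0.
The optimal basis is {return scrap, scrap grade C}; nickel briquettes, silicomanganese drop out. The carbon and chromium requirements are met with equality.
So return scrap = 0.9925 kg, scrap grade C = 1.022 kg.
Hence cost = 0.27·0.9925 + 0.45·1.022 = £0.72788.

£0.728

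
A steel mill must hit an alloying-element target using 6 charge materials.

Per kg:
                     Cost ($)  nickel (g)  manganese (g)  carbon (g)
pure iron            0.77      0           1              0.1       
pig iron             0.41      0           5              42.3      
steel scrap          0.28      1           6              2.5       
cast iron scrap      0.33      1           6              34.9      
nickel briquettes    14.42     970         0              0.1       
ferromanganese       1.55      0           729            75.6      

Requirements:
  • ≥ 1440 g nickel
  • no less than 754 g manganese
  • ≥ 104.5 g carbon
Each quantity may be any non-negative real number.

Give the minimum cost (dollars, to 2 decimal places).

$23.24

Let x1 = kg of pure iron, x2 = kg of pig iron, x3 = kg of steel scrap, x4 = kg of cast iron scrap, x5 = kg of nickel briquettes, x6 = kg of ferromanganese.
Minimise 0.77x1 + 0.41x2 + 0.28x3 + 0.33x4 + 14.42x5 + 1.55x6 subject to:
  1x3 + 1x4 + 970x5 ≥ 1440   (nickel)
  1x1 + 5x2 + 6x3 + 6x4 + 729x6 ≥ 754   (manganese)
  0.1x1 + 42.3x2 + 2.5x3 + 34.9x4 + 0.1x5 + 75.6x6 ≥ 104.5   (carbon)
  x1, x2, x3, x4, x5, x6 ≥ 0.
At the optimum only cast iron scrap, nickel briquettes, ferromanganese are positive (pure iron, pig iron, steel scrap = 0). The nickel, manganese, carbon requirements are met with equality.
Solving gives x4 = 0.7631, x5 = 1.484, x6 = 1.028.
Hence cost = 0.33·0.7631 + 14.42·1.484 + 1.55·1.028 = $23.2445.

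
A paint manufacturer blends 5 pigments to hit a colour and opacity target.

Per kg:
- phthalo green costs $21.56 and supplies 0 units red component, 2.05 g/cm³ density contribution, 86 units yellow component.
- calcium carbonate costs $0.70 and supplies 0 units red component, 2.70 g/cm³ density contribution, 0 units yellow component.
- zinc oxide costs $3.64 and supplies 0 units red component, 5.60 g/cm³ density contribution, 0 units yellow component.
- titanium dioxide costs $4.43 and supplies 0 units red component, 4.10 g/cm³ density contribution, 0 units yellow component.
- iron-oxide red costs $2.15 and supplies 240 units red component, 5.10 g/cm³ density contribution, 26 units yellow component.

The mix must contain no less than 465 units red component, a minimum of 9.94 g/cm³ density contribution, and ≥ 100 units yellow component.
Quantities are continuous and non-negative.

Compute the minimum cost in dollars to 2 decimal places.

$8.27

Set it up as a linear program. Let x1 = kg of phthalo green, x2 = kg of calcium carbonate, x3 = kg of zinc oxide, x4 = kg of titanium dioxide, x5 = kg of iron-oxide red.
Minimise 21.56x1 + 0.7x2 + 3.64x3 + 4.43x4 + 2.15x5 s.t.:
  240x5 ≥ 465   (red component)
  2.05x1 + 2.7x2 + 5.6x3 + 4.1x4 + 5.1x5 ≥ 9.94   (density contribution)
  86x1 + 26x5 ≥ 100   (yellow component)
  x1, x2, x3, x4, x5 ≥ 0.
The minimum-cost mix takes nothing from phthalo green, calcium carbonate, zinc oxide, titanium dioxide — only iron-oxide red. There the yellow component constraint is tight.
Solving gives x5 = 3.846.
Total cost: 2.15·3.846 = 8.2689.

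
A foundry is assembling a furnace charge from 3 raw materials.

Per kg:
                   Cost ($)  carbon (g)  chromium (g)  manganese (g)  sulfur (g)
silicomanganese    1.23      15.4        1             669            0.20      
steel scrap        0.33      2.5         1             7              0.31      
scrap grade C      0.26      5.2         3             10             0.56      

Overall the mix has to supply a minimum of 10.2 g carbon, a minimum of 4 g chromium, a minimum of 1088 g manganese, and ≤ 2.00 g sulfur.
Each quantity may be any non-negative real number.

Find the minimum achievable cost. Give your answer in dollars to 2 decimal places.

$2.19

Treat it as an LP. Let x1 = kg of silicomanganese, x2 = kg of steel scrap, x3 = kg of scrap grade C.
min 1.23x1 + 0.33x2 + 0.26x3 s.t.:
  15.4x1 + 2.5x2 + 5.2x3 ≥ 10.2   (carbon)
  1x1 + 1x2 + 3x3 ≥ 4   (chromium)
  669x1 + 7x2 + 10x3 ≥ 1088   (manganese)
  0.2x1 + 0.31x2 + 0.56x3 ≤ 2   (sulfur)
  x1, x2, x3 ≥ 0.
The optimal basis is {silicomanganese, scrap grade C}; steel scrap drops out. Binding constraints: chromium and manganese.
So silicomanganese = 1.614 kg, scrap grade C = 0.7952 kg.
Objective = 1.23·1.614 + 0.26·0.7952 = 2.1920.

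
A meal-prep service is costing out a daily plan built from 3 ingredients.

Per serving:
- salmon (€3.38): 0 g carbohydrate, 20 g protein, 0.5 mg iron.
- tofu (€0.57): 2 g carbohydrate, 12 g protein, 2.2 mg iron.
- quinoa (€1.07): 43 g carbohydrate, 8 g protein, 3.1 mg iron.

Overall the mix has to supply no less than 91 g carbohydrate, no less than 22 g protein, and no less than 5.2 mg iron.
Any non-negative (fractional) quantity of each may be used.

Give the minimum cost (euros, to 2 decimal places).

Treat it as an LP. Let x1 = servings of salmon, x2 = servings of tofu, x3 = servings of quinoa.
Minimise 3.38x1 + 0.57x2 + 1.07x3 with:
  2x2 + 43x3 ≥ 91   (carbohydrate)
  20x1 + 12x2 + 8x3 ≥ 22   (protein)
  0.5x1 + 2.2x2 + 3.1x3 ≥ 5.2   (iron)
  x1, x2, x3 ≥ 0.
The cheapest feasible vertex uses only tofu, quinoa; salmon is not used. Binding constraints: carbohydrate and protein.
That vertex is x2 = 0.436, x3 = 2.096.
Cost = 0.57·0.436 + 1.07·2.096 = 2.4912.

€2.49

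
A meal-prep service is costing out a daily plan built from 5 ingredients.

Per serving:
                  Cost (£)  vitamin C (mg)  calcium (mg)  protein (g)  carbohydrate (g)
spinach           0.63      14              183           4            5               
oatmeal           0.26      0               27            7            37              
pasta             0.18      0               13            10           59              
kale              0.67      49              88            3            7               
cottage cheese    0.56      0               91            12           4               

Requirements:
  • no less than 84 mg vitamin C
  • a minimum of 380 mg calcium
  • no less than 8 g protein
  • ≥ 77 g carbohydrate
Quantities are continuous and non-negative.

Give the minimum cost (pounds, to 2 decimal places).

This is a linear program. Let x1 = servings of spinach, x2 = servings of oatmeal, x3 = servings of pasta, x4 = servings of kale, x5 = servings of cottage cheese.
min 0.63x1 + 0.26x2 + 0.18x3 + 0.67x4 + 0.56x5 with:
  14x1 + 49x4 ≥ 84   (vitamin C)
  183x1 + 27x2 + 13x3 + 88x4 + 91x5 ≥ 380   (calcium)
  4x1 + 7x2 + 10x3 + 3x4 + 12x5 ≥ 8   (protein)
  5x1 + 37x2 + 59x3 + 7x4 + 4x5 ≥ 77   (carbohydrate)
  x1, x2, x3, x4, x5 ≥ 0.
The cheapest feasible vertex uses only spinach, pasta, kale; oatmeal, cottage cheese are not used. There the vitamin C, calcium, carbohydrate constraints are tight.
Solving gives x1 = 1.367, x3 = 1.032, x4 = 1.324.
Cost = 0.63·1.367 + 0.18·1.032 + 0.67·1.324 = 1.9341.

£1.93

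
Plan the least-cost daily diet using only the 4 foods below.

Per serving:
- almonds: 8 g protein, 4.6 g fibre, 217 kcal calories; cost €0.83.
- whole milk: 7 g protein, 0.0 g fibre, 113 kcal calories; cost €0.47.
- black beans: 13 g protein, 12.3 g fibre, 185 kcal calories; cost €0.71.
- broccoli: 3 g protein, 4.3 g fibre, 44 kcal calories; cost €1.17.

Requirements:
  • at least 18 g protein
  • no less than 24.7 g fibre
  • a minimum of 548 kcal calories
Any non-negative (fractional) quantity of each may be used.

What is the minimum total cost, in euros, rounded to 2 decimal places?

Treat it as an LP. Let x1 = servings of almonds, x2 = servings of whole milk, x3 = servings of black beans, x4 = servings of broccoli.
Minimise 0.83x1 + 0.47x2 + 0.71x3 + 1.17x4 s.t.:
  8x1 + 7x2 + 13x3 + 3x4 ≥ 18   (protein)
  4.6x1 + 12.3x3 + 4.3x4 ≥ 24.7   (fibre)
  217x1 + 113x2 + 185x3 + 44x4 ≥ 548   (calories)
  x1, x2, x3, x4 ≥ 0.
At the optimum only almonds, black beans are positive (whole milk, broccoli = 0). There the fibre and calories constraints are tight.
So almonds = 1.194 servings, black beans = 1.562 servings.
Objective = 0.83·1.194 + 0.71·1.562 = 2.1000.

€2.10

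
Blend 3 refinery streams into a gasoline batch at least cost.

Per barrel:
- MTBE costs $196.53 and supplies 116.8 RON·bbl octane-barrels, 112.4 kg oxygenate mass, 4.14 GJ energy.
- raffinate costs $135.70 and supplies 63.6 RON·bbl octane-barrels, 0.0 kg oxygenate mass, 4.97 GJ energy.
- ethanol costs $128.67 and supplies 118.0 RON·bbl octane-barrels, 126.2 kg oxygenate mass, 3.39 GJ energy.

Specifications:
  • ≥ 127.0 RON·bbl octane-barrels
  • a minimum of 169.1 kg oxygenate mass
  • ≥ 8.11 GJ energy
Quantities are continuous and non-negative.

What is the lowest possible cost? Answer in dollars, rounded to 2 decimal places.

Let x1 = barrels of MTBE, x2 = barrels of raffinate, x3 = barrels of ethanol.
Minimise 196.53x1 + 135.7x2 + 128.67x3 with:
  116.8x1 + 63.6x2 + 118x3 ≥ 127   (octane-barrels)
  112.4x1 + 126.2x3 ≥ 169.1   (oxygenate mass)
  4.14x1 + 4.97x2 + 3.39x3 ≥ 8.11   (energy)
  x1, x2, x3 ≥ 0.
The minimum-cost mix takes nothing from MTBE — only raffinate, ethanol. The oxygenate mass and energy requirements are met with equality.
Optimal quantities: raffinate = 0.7178 barrels, ethanol = 1.34 barrels.
Total cost: 135.7·0.7178 + 128.67·1.34 = 269.8233.

$269.82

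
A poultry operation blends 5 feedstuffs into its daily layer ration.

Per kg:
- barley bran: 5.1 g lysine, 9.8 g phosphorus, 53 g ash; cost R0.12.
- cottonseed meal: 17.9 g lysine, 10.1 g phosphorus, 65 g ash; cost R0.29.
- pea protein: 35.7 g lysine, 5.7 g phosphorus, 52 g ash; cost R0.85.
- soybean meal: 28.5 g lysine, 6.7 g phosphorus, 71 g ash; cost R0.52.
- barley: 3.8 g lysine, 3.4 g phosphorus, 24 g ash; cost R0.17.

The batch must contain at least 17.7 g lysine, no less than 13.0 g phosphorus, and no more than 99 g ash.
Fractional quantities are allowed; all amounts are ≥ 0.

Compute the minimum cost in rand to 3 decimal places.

Treat it as an LP. Let x1 = kg of barley bran, x2 = kg of cottonseed meal, x3 = kg of pea protein, x4 = kg of soybean meal, x5 = kg of barley.
min 0.12x1 + 0.29x2 + 0.85x3 + 0.52x4 + 0.17x5 s.t.:
  5.1x1 + 17.9x2 + 35.7x3 + 28.5x4 + 3.8x5 ≥ 17.7   (lysine)
  9.8x1 + 10.1x2 + 5.7x3 + 6.7x4 + 3.4x5 ≥ 13   (phosphorus)
  53x1 + 65x2 + 52x3 + 71x4 + 24x5 ≤ 99   (ash)
  x1, x2, x3, x4, x5 ≥ 0.
The minimum-cost mix takes nothing from pea protein, soybean meal, barley — only barley bran, cottonseed meal. Binding constraints: lysine and phosphorus.
Solving gives x1 = 0.4352, x2 = 0.8648.
Total cost: 0.12·0.4352 + 0.29·0.8648 = 0.30302.

R0.303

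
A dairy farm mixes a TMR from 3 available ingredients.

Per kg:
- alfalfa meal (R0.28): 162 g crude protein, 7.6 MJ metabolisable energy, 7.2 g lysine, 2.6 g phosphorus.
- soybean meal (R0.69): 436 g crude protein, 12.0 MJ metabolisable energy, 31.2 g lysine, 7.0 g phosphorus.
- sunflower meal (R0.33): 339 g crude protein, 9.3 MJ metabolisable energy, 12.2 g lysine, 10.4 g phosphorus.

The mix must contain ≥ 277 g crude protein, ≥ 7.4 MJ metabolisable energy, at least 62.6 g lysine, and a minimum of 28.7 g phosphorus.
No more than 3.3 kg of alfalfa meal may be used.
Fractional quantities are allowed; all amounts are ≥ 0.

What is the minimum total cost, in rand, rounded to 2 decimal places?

Treat it as an LP. Let x1 = kg of alfalfa meal, x2 = kg of soybean meal, x3 = kg of sunflower meal.
Minimize 0.28x1 + 0.69x2 + 0.33x3 with:
  162x1 + 436x2 + 339x3 ≥ 277   (crude protein)
  7.6x1 + 12x2 + 9.3x3 ≥ 7.4   (metabolisable energy)
  7.2x1 + 31.2x2 + 12.2x3 ≥ 62.6   (lysine)
  2.6x1 + 7x2 + 10.4x3 ≥ 28.7   (phosphorus)
  x1 ≤ 3.3
  x1, x2, x3 ≥ 0.
The minimum-cost mix takes nothing from alfalfa meal — only soybean meal, sunflower meal. There the lysine and phosphorus constraints are tight.
Solving gives x2 = 1.259, x3 = 1.912.
Hence cost = 0.69·1.259 + 0.33·1.912 = R1.4997.

R1.50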